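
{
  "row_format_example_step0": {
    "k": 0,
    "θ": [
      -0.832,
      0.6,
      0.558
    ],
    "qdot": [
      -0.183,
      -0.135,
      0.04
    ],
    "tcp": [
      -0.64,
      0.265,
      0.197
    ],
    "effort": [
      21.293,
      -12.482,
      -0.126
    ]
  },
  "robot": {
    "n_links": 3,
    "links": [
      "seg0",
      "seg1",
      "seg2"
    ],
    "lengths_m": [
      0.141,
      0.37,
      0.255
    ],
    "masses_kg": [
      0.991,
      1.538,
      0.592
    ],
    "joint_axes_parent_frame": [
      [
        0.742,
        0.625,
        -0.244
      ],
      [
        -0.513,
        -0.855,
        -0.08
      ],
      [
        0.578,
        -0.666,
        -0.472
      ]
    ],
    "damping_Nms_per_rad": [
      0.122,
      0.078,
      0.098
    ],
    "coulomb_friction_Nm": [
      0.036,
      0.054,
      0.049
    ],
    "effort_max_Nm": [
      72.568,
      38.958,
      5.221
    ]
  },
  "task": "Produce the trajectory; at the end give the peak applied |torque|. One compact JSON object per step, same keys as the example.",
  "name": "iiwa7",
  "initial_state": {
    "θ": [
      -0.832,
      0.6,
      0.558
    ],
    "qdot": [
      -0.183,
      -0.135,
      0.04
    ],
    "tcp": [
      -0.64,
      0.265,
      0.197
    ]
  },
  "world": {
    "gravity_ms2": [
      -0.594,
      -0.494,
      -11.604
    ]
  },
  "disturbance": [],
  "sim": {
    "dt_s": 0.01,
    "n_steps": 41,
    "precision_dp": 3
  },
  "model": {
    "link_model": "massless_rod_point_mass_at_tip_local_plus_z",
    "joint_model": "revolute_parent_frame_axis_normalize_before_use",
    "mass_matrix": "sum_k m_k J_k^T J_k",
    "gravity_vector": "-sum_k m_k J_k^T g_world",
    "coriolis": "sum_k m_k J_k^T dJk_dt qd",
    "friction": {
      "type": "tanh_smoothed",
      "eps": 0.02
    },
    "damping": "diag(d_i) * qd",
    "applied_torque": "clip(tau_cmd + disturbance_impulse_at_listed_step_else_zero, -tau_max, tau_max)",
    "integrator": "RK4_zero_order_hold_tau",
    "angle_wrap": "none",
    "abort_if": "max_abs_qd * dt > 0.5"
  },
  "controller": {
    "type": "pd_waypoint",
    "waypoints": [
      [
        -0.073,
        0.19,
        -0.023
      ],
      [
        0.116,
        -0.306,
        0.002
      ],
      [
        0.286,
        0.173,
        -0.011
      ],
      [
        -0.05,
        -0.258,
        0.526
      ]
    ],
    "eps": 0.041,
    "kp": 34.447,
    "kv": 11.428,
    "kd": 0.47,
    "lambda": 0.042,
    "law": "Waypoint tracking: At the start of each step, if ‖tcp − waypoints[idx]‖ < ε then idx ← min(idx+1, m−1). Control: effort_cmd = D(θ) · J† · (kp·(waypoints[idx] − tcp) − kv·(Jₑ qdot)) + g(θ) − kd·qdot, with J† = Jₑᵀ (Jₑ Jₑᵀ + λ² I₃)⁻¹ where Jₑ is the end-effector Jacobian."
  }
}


{"k":1,"\u03b8":[-0.826,0.607,0.556],"qdot":[1.256,1.481,-0.507],"tcp":[-0.639,0.265,0.196],"effort":[20.457,-13.275,0.062]}
{"k":2,"\u03b8":[-0.81,0.626,0.55],"qdot":[2.106,2.357,-0.535],"tcp":[-0.639,0.265,0.195],"effort":[19.8,-13.591,-0.025]}
{"k":3,"\u03b8":[-0.786,0.652,0.546],"qdot":[2.675,2.884,-0.374],"tcp":[-0.638,0.263,0.195],"effort":[19.17,-13.659,-0.193]}
{"k":4,"\u03b8":[-0.757,0.683,0.543],"qdot":[3.083,3.217,-0.152],"tcp":[-0.636,0.261,0.194],"effort":[18.509,-13.57,-0.372]}
{"k":5,"\u03b8":[-0.725,0.716,0.543],"qdot":[3.387,3.429,0.072],"tcp":[-0.634,0.259,0.194],"effort":[17.813,-13.373,-0.53]}
{"k":6,"\u03b8":[-0.69,0.751,0.544],"qdot":[3.619,3.566,0.254],"tcp":[-0.632,0.256,0.194],"effort":[17.093,-13.106,-0.641]}
{"k":7,"\u03b8":[-0.653,0.787,0.548],"qdot":[3.783,3.629,0.43],"tcp":[-0.629,0.253,0.194],"effort":[16.369,-12.782,-0.736]}
{"k":8,"\u03b8":[-0.614,0.823,0.553],"qdot":[3.896,3.643,0.59],"tcp":[-0.626,0.25,0.194],"effort":[15.661,-12.429,-0.813]}
{"k":9,"\u03b8":[-0.575,0.86,0.559],"qdot":[3.972,3.623,0.729],"tcp":[-0.622,0.247,0.194],"effort":[14.983,-12.068,-0.87]}
{"k":10,"\u03b8":[-0.535,0.896,0.567],"qdot":[4.018,3.582,0.846],"tcp":[-0.618,0.244,0.195],"effort":[14.344,-11.714,-0.911]}
{"k":11,"\u03b8":[-0.495,0.931,0.576],"qdot":[4.044,3.527,0.944],"tcp":[-0.614,0.242,0.195],"effort":[13.748,-11.376,-0.938]}
{"k":12,"\u03b8":[-0.454,0.966,0.586],"qdot":[4.054,3.465,1.025],"tcp":[-0.61,0.239,0.196],"effort":[13.195,-11.06,-0.954]}
{"k":13,"\u03b8":[-0.414,1.0,0.597],"qdot":[4.053,3.399,1.091],"tcp":[-0.605,0.236,0.197],"effort":[12.684,-10.77,-0.963]}
{"k":14,"\u03b8":[-0.373,1.034,0.608],"qdot":[4.042,3.333,1.146],"tcp":[-0.6,0.234,0.198],"effort":[12.212,-10.505,-0.967]}
{"k":15,"\u03b8":[-0.333,1.067,0.62],"qdot":[4.025,3.266,1.193],"tcp":[-0.595,0.232,0.199],"effort":[11.776,-10.267,-0.968]}
{"k":16,"\u03b8":[-0.293,1.099,0.632],"qdot":[4.003,3.201,1.232],"tcp":[-0.59,0.23,0.2],"effort":[11.373,-10.053,-0.967]}
{"k":17,"\u03b8":[-0.253,1.131,0.644],"qdot":[3.976,3.138,1.265],"tcp":[-0.585,0.228,0.201],"effort":[11.0,-9.863,-0.965]}
{"k":18,"\u03b8":[-0.214,1.162,0.657],"qdot":[3.946,3.077,1.294],"tcp":[-0.58,0.226,0.202],"effort":[10.654,-9.694,-0.964]}
{"k":19,"\u03b8":[-0.174,1.192,0.67],"qdot":[3.913,3.018,1.32],"tcp":[-0.574,0.225,0.202],"effort":[10.331,-9.545,-0.963]}
{"k":20,"\u03b8":[-0.135,1.222,0.683],"qdot":[3.878,2.961,1.342],"tcp":[-0.569,0.224,0.203],"effort":[10.03,-9.414,-0.962]}
{"k":21,"\u03b8":[-0.097,1.252,0.697],"qdot":[3.84,2.905,1.363],"tcp":[-0.563,0.222,0.204],"effort":[9.749,-9.298,-0.963]}
{"k":22,"\u03b8":[-0.059,1.28,0.711],"qdot":[3.8,2.851,1.381],"tcp":[-0.557,0.221,0.205],"effort":[9.484,-9.197,-0.965]}
{"k":23,"\u03b8":[-0.021,1.309,0.724],"qdot":[3.759,2.799,1.397],"tcp":[-0.551,0.22,0.206],"effort":[9.235,-9.108,-0.967]}
{"k":24,"\u03b8":[0.017,1.336,0.738],"qdot":[3.716,2.748,1.411],"tcp":[-0.546,0.219,0.206],"effort":[8.999,-9.03,-0.971]}
{"k":25,"\u03b8":[0.053,1.363,0.753],"qdot":[3.672,2.698,1.424],"tcp":[-0.54,0.219,0.207],"effort":[8.776,-8.961,-0.975]}
{"k":26,"\u03b8":[0.09,1.39,0.767],"qdot":[3.627,2.65,1.435],"tcp":[-0.534,0.218,0.207],"effort":[8.563,-8.901,-0.981]}
{"k":27,"\u03b8":[0.126,1.416,0.781],"qdot":[3.581,2.602,1.445],"tcp":[-0.528,0.218,0.207],"effort":[8.361,-8.849,-0.986]}
{"k":28,"\u03b8":[0.162,1.442,0.796],"qdot":[3.534,2.555,1.453],"tcp":[-0.522,0.217,0.208],"effort":[8.169,-8.802,-0.993]}
{"k":29,"\u03b8":[0.197,1.468,0.81],"qdot":[3.486,2.509,1.46],"tcp":[-0.516,0.217,0.208],"effort":[7.984,-8.762,-1.0]}
{"k":30,"\u03b8":[0.231,1.492,0.825],"qdot":[3.437,2.464,1.465],"tcp":[-0.51,0.216,0.208],"effort":[7.808,-8.726,-1.007]}
{"k":31,"\u03b8":[0.265,1.517,0.84],"qdot":[3.388,2.42,1.47],"tcp":[-0.504,0.216,0.208],"effort":[7.638,-8.694,-1.015]}
{"k":32,"\u03b8":[0.299,1.541,0.854],"qdot":[3.338,2.376,1.473],"tcp":[-0.498,0.216,0.208],"effort":[7.475,-8.666,-1.023]}
{"k":33,"\u03b8":[0.332,1.564,0.869],"qdot":[3.289,2.333,1.475],"tcp":[-0.492,0.216,0.207],"effort":[7.318,-8.641,-1.031]}
{"k":34,"\u03b8":[0.365,1.587,0.884],"qdot":[3.239,2.291,1.476],"tcp":[-0.486,0.216,0.207],"effort":[7.167,-8.618,-1.039]}
{"k":35,"\u03b8":[0.397,1.61,0.899],"qdot":[3.188,2.25,1.476],"tcp":[-0.481,0.216,0.207],"effort":[7.022,-8.598,-1.047]}
{"k":36,"\u03b8":[0.428,1.632,0.913],"qdot":[3.138,2.209,1.475],"tcp":[-0.475,0.216,0.206],"effort":[6.881,-8.579,-1.056]}
{"k":37,"\u03b8":[0.46,1.654,0.928],"qdot":[3.088,2.169,1.473],"tcp":[-0.469,0.216,0.206],"effort":[6.746,-8.562,-1.064]}
{"k":38,"\u03b8":[0.49,1.676,0.943],"qdot":[3.038,2.13,1.47],"tcp":[-0.463,0.216,0.205],"effort":[6.614,-8.547,-1.072]}
{"k":39,"\u03b8":[0.52,1.697,0.957],"qdot":[2.989,2.091,1.467],"tcp":[-0.458,0.217,0.205],"effort":[6.488,-8.532,-1.08]}
{"k":40,"\u03b8":[0.55,1.718,0.972],"qdot":[2.939,2.053,1.462],"tcp":[-0.452,0.217,0.204],"effort":[6.365,-8.519,-1.088]}
{"k":41,"\u03b8":[0.579,1.738,0.987],"qdot":[2.89,2.015,1.458],"tcp":[-0.447,0.217,0.203]}
{"summary": "max |effort| (N\u00b7m): 21.293"}


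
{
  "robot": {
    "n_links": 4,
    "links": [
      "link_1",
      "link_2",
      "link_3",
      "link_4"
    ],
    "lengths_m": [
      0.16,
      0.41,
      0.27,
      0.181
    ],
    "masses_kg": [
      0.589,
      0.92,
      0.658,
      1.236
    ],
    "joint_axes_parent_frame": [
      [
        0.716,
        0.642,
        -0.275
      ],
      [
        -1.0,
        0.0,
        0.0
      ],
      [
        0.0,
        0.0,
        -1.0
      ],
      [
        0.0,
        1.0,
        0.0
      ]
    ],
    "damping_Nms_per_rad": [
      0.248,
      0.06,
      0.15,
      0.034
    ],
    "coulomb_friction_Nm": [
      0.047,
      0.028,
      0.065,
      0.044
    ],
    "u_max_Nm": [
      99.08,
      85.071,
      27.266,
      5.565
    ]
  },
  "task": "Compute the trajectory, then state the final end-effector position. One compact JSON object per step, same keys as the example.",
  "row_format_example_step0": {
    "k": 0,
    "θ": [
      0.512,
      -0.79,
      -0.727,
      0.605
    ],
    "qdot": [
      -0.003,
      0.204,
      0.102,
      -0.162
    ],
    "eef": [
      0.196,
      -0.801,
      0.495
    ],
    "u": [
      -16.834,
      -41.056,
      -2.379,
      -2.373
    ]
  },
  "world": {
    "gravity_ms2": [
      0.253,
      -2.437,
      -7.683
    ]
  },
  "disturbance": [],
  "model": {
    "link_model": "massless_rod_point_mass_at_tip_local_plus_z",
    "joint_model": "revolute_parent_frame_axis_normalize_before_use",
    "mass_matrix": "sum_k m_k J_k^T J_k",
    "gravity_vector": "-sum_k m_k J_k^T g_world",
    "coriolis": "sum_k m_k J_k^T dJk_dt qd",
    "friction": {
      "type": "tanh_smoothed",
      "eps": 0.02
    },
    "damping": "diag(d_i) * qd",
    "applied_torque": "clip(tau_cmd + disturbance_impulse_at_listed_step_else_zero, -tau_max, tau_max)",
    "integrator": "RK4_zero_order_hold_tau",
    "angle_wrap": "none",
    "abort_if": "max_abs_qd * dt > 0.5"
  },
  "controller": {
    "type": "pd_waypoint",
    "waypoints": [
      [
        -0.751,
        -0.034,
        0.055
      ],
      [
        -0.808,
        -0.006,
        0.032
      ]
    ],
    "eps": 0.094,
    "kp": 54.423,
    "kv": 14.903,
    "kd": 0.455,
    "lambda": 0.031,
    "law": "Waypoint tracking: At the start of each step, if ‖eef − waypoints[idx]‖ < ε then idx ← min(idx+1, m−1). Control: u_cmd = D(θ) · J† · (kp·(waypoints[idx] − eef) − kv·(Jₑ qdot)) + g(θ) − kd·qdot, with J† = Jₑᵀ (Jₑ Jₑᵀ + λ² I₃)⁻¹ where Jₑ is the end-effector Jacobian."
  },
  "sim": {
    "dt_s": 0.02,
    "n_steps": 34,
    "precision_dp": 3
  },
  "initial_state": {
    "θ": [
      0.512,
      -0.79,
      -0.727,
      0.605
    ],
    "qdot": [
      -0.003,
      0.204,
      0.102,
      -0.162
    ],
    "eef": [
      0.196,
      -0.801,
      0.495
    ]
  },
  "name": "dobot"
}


{"k":1,"\u03b8":[0.464,-0.842,-0.722,0.673],"qdot":[-4.953,-5.43,0.66,6.468],"eef":[0.187,-0.793,0.492],"u":[-13.023,-19.801,-2.451,-3.67]}
{"k":2,"\u03b8":[0.331,-0.983,-0.712,0.796],"qdot":[-8.737,-8.953,0.696,5.302],"eef":[0.158,-0.775,0.483],"u":[-9.764,-3.4,-2.431,-0.758]}
{"k":3,"\u03b8":[0.121,-1.19,-0.731,0.864],"qdot":[-12.819,-12.146,-2.886,0.806],"eef":[0.118,-0.754,0.469],"u":[-4.717,3.386,-0.624,2.416]}
{"k":4,"\u03b8":[-0.155,-1.446,-0.891,0.842],"qdot":[-13.891,-12.744,-14.318,-1.847],"eef":[0.076,-0.732,0.456],"u":[0.101,1.528,4.243,3.82]}
{"k":5,"\u03b8":[-0.378,-1.657,-1.209,0.873],"qdot":[-8.026,-8.159,-15.035,5.812],"eef":[0.048,-0.709,0.44],"u":[-3.743,9.464,2.665,1.116]}
{"k":6,"\u03b8":[-0.491,-1.783,-1.435,1.034],"qdot":[-3.623,-4.756,-7.589,9.69],"eef":[0.031,-0.682,0.42],"u":[-11.139,22.373,-2.018,0.785]}
{"k":7,"\u03b8":[-0.543,-1.86,-1.565,1.23],"qdot":[-1.759,-3.011,-5.72,9.795],"eef":[0.018,-0.655,0.398],"u":[-16.352,29.183,-2.314,1.067]}
{"k":8,"\u03b8":[-0.568,-1.907,-1.677,1.421],"qdot":[-0.814,-1.778,-5.648,9.321],"eef":[0.002,-0.629,0.375],"u":[-18.955,31.887,-1.25,0.737]}
{"k":9,"\u03b8":[-0.579,-1.932,-1.793,1.602],"qdot":[-0.224,-0.712,-6.108,8.806],"eef":[-0.018,-0.604,0.352],"u":[-20.054,32.791,0.045,0.034]}
{"k":10,"\u03b8":[-0.578,-1.936,-1.921,1.772],"qdot":[0.226,0.309,-6.827,8.289],"eef":[-0.039,-0.58,0.331],"u":[-20.561,33.25,1.245,-0.769]}
{"k":11,"\u03b8":[-0.569,-1.919,-2.065,1.932],"qdot":[0.66,1.349,-7.726,7.739],"eef":[-0.06,-0.557,0.312],"u":[-21.192,34.155,2.25,-1.499]}
{"k":12,"\u03b8":[-0.551,-1.882,-2.229,2.08],"qdot":[1.151,2.437,-8.762,7.086],"eef":[-0.08,-0.536,0.296],"u":[-22.835,36.432,3.049,-2.058]}
{"k":13,"\u03b8":[-0.524,-1.822,-2.414,2.212],"qdot":[1.637,3.526,-9.848,6.169],"eef":[-0.096,-0.517,0.286],"u":[-27.532,42.01,3.668,-2.356]}
{"k":14,"\u03b8":[-0.49,-1.742,-2.621,2.321],"qdot":[1.711,4.386,-10.727,4.659],"eef":[-0.108,-0.501,0.284],"u":[-40.168,54.178,4.095,-2.199]}
{"k":15,"\u03b8":[-0.474,-1.656,-2.841,2.388],"qdot":[-0.17,4.155,-10.834,1.911],"eef":[-0.118,-0.488,0.293],"u":[-57.454,63.975,3.986,-1.087]}
{"k":16,"\u03b8":[-0.541,-1.603,-3.039,2.381],"qdot":[-6.456,1.169,-8.772,-2.47],"eef":[-0.129,-0.475,0.313],"u":[-49.147,48.115,2.625,1.195]}
{"k":17,"\u03b8":[-0.732,-1.612,-3.189,2.299],"qdot":[-12.453,-1.82,-6.497,-5.747],"eef":[-0.144,-0.459,0.341],"u":[45.061,-48.81,1.37,2.918]}
{"k":18,"\u03b8":[-0.911,-1.624,-3.249,2.234],"qdot":[-5.716,0.371,0.102,-0.811],"eef":[-0.159,-0.437,0.372],"u":[81.55,-85.071,-1.12,0.61]}
{"k":19,"\u03b8":[-0.915,-1.576,-3.194,2.28],"qdot":[5.079,4.393,5.739,4.968],"eef":[-0.177,-0.413,0.394],"u":[10.398,-23.985,-3.047,-2.141]}
{"k":20,"\u03b8":[-0.851,-1.52,-3.066,2.337],"qdot":[1.325,1.163,6.686,0.949],"eef":[-0.189,-0.395,0.413],"u":[-67.306,65.733,-2.342,-0.051]}
{"k":21,"\u03b8":[-0.917,-1.533,-3.042,2.317],"qdot":[-7.722,-2.309,-3.871,-2.811],"eef":[-0.2,-0.384,0.421],"u":[-61.633,71.909,3.603,1.81]}
{"k":22,"\u03b8":[-1.118,-1.589,-3.146,2.244],"qdot":[-12.221,-3.189,-6.48,-4.612],"eef":[-0.212,-0.37,0.427],"u":[1.186,10.832,4.459,2.697]}
{"k":23,"\u03b8":[-1.312,-1.622,-3.248,2.186],"qdot":[-7.422,-0.262,-3.944,-1.193],"eef":[-0.226,-0.348,0.439],"u":[63.143,-59.634,2.614,0.761]}
{"k":24,"\u03b8":[-1.367,-1.592,-3.253,2.219],"qdot":[1.818,3.148,3.554,4.291],"eef":[-0.246,-0.32,0.447],"u":[45.864,-52.744,-1.442,-2.076]}
{"k":25,"\u03b8":[-1.297,-1.526,-3.133,2.303],"qdot":[4.972,3.399,8.465,3.837],"eef":[-0.268,-0.295,0.453],"u":[-47.241,42.017,-3.111,-1.57]}
{"k":26,"\u03b8":[-1.287,-1.498,-3.044,2.327],"qdot":[-3.645,-0.508,0.312,-0.976],"eef":[-0.283,-0.278,0.46],"u":[-48.64,55.394,1.578,0.707]}
{"k":27,"\u03b8":[-1.404,-1.521,-3.08,2.295],"qdot":[-7.995,-1.654,-3.751,-2.275],"eef":[-0.299,-0.264,0.458],"u":[-39.002,48.093,3.235,1.241]}
{"k":28,"\u03b8":[-1.585,-1.554,-3.165,2.244],"qdot":[-10.001,-1.618,-4.793,-2.787],"eef":[-0.32,-0.245,0.455],"u":[-4.925,10.187,2.782,1.215]}
{"k":29,"\u03b8":[-1.767,-1.574,-3.241,2.202],"qdot":[-8.266,-0.419,-3.001,-1.483],"eef":[-0.345,-0.219,0.451],"u":[38.265,-38.783,0.973,0.123]}
{"k":30,"\u03b8":[-1.876,-1.561,-3.26,2.203],"qdot":[-2.804,1.686,1.102,1.52],"eef":[-0.374,-0.192,0.441],"u":[30.654,-35.673,-1.379,-1.441]}
{"k":31,"\u03b8":[-1.906,-1.521,-3.218,2.238],"qdot":[-0.325,2.254,3.22,1.924],"eef":[-0.403,-0.169,0.428],"u":[3.815,-8.932,-2.119,-1.332]}
{"k":32,"\u03b8":[-1.927,-1.485,-3.164,2.261],"qdot":[-1.787,1.284,2.049,0.414],"eef":[-0.429,-0.15,0.414],"u":[-10.014,9.45,-1.105,-0.414]}
{"k":33,"\u03b8":[-1.979,-1.464,-3.15,2.261],"qdot":[-3.356,0.829,-0.521,-0.386],"eef":[-0.452,-0.135,0.4],"u":[-6.737,8.151,0.097,-0.124]}
{"k":34,"\u03b8":[-2.052,-1.448,-3.168,2.252],"qdot":[-3.834,0.886,-1.237,-0.486],"eef":[-0.475,-0.122,0.383]}
{"summary": "final eef position (m): -0.475 -0.122 0.383"}


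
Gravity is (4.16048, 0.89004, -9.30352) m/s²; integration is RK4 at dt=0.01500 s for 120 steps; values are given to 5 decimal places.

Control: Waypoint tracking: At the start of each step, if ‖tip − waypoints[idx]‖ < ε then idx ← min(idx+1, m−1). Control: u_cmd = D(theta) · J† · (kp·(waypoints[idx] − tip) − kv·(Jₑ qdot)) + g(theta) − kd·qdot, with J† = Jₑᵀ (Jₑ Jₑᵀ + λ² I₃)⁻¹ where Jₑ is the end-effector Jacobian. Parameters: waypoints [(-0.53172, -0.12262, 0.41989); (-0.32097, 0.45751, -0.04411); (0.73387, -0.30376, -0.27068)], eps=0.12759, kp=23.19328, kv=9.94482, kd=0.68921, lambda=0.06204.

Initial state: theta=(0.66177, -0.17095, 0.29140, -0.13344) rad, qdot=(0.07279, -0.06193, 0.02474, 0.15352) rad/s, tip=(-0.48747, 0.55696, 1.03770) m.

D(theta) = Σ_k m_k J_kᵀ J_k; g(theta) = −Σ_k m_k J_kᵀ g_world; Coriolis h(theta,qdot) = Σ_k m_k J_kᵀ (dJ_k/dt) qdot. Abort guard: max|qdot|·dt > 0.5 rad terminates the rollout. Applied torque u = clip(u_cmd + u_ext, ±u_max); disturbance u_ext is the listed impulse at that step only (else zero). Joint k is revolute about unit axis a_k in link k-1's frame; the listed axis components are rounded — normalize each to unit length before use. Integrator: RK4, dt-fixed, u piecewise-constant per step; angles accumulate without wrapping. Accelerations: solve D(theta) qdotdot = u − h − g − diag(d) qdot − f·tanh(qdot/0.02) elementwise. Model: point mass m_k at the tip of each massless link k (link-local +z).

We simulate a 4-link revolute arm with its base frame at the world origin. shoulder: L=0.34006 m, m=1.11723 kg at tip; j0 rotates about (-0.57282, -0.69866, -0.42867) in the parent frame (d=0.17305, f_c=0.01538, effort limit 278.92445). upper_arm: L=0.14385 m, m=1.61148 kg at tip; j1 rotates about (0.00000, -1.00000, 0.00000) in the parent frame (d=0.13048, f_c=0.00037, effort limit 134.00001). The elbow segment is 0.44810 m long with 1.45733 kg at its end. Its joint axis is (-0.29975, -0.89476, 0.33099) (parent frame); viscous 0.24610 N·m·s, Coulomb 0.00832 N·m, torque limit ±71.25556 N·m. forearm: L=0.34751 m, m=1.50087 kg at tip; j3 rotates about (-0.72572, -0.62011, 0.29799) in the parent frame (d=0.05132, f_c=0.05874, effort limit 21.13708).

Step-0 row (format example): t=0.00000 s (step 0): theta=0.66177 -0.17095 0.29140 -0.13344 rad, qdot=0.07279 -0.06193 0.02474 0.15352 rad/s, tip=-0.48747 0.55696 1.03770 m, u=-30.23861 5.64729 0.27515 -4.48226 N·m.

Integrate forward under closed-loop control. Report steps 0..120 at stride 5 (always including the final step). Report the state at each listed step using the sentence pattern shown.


t=0.07500 s (step 5): theta=0.62443 -0.19790 0.40742 -0.17050 rad, qdot=-0.93729 -0.25849 2.11044 -0.39399 rad/s, tip=-0.50643 0.54160 1.03072 m, u=-28.56286 -1.72558 -4.27313 -2.91220 N·m.
t=0.15000 s (step 10): theta=0.52530 -0.21737 0.58783 -0.14269 rad, qdot=-1.71933 -0.29871 2.57550 1.49566 rad/s, tip=-0.54581 0.49613 1.01770 m, u=-37.96308 -11.43495 -10.15050 -3.25248 N·m.
t=0.22500 s (step 15): theta=0.36960 -0.23864 0.75972 0.08906 rad, qdot=-2.31838 -0.17067 1.77624 4.41746 rad/s, tip=-0.58226 0.42010 0.99242 m, u=-22.91114 -11.01791 -10.01006 -3.86418 N·m.
t=0.30000 s (step 20): theta=0.20319 -0.24288 0.86339 0.41512 rad, qdot=-2.02072 0.01760 1.15152 3.83925 rad/s, tip=-0.59253 0.31635 0.95181 m, u=2.96179 -1.85312 -4.89447 -3.23639 N·m.
t=0.37500 s (step 25): theta=0.07074 -0.23723 0.94250 0.65287 rad, qdot=-1.52310 0.12587 0.98102 2.58899 rad/s, tip=-0.58623 0.21566 0.90482 m, u=9.46067 -0.11598 -4.66146 -3.46889 N·m.
t=0.45000 s (step 30): theta=-0.02789 -0.22442 1.01141 0.81609 rad, qdot=-1.12618 0.20841 0.86366 1.82961 rad/s, tip=-0.57762 0.13431 0.85422 m, u=9.43670 -1.21615 -6.04822 -4.12668 N·m.
t=0.52500 s (step 35): theta=-0.10083 -0.20652 1.07240 0.93401 rad, qdot=-0.83443 0.26523 0.76543 1.34664 rad/s, tip=-0.57072 0.07238 0.80195 m, u=8.11824 -2.86800 -7.60956 -4.70422 N·m.
t=0.60000 s (step 40): theta=-0.15511 -0.18517 1.12647 1.02144 rad, qdot=-0.62504 0.30154 0.67790 1.00209 rad/s, tip=-0.56581 0.02605 0.75059 m, u=6.81831 -4.43353 -8.97941 -5.08836 N·m.
t=0.67500 s (step 45): theta=-0.19606 -0.16186 1.17428 1.08642 rad, qdot=-0.47542 0.31797 0.59751 0.74237 rad/s, tip=-0.56230 -0.00852 0.70219 m, u=5.81629 -5.74621 -10.08689 -5.30193 N·m.
t=0.75000 s (step 50): theta=-0.22745 -0.13802 1.21627 1.13438 rad, qdot=-0.36776 0.31622 0.52280 0.54494 rad/s, tip=-0.55957 -0.03440 0.65807 m, u=5.12195 -6.78540 -10.94534 -5.39491 N·m.
t=0.82500 s (step 55): theta=-0.25193 -0.11488 1.25287 1.16943 rad, qdot=-0.28922 0.30014 0.45344 0.39652 rad/s, tip=-0.55720 -0.05389 0.61886 m, u=4.67928 -7.57832 -11.59138 -5.41139 N·m.
t=0.90000 s (step 60): theta=-0.27131 -0.09333 1.28447 1.19487 rad, qdot=-0.23086 0.27450 0.38965 0.28663 rad/s, tip=-0.55497 -0.06871 0.58472 m, u=4.42326 -8.16648 -12.06560 -5.38314 N·m.
t=0.97500 s (step 65): theta=-0.28688 -0.07392 1.31150 1.21322 rad, qdot=-0.18659 0.24376 0.33180 0.20630 rad/s, tip=-0.55281 -0.08008 0.55550 m, u=4.29637 -8.59271 -12.40589 -5.33126 N·m.
t=1.05000 s (step 70): theta=-0.29042 -0.05991 1.32865 1.25112 rad, qdot=0.43807 0.00202 -0.05552 1.66576 rad/s, tip=-0.54910 -0.08358 0.52638 m, u=29.07737 0.69718 -8.52805 -2.33234 N·m.
t=1.12500 s (step 75): theta=-0.21732 -0.07115 1.31092 1.43141 rad, qdot=1.41767 -0.20591 -0.38143 2.76938 rad/s, tip=-0.53768 -0.04919 0.47213 m, u=16.43691 -3.50425 -9.85195 -4.56904 N·m.
t=1.20000 s (step 80): theta=-0.08741 -0.08511 1.27586 1.63636 rad, qdot=2.00554 -0.15834 -0.53969 2.61711 rad/s, tip=-0.52796 0.00291 0.41089 m, u=7.99531 -5.67712 -9.73339 -4.16682 N·m.
t=1.27500 s (step 85): theta=0.07800 -0.09513 1.23135 1.81914 rad, qdot=2.37676 -0.11598 -0.64275 2.25127 rad/s, tip=-0.52259 0.06171 0.35068 m, u=0.01386 -7.27184 -9.07744 -2.73376 N·m.
t=1.35000 s (step 90): theta=0.26452 -0.10335 1.18002 1.97530 rad, qdot=2.57223 -0.11195 -0.71952 1.92220 rad/s, tip=-0.51978 0.12337 0.29158 m, u=-8.14428 -8.70871 -8.29901 -0.94665 N·m.
t=1.42500 s (step 95): theta=0.45970 -0.11252 1.12435 2.10966 rad, qdot=2.61078 -0.14036 -0.75451 1.66997 rad/s, tip=-0.51606 0.18468 0.23262 m, u=-15.99775 -10.01972 -7.61812 0.83146 N·m.
t=1.50000 s (step 100): theta=0.65269 -0.12460 1.06813 2.22769 rad, qdot=2.51953 -0.18678 -0.73250 1.48409 rad/s, tip=-0.50854 0.24195 0.17427 m, u=-22.77379 -11.10000 -7.10487 2.38733 N·m.
t=1.57500 s (step 105): theta=0.83519 -0.14035 1.01568 2.33374 rad, qdot=2.33782 -0.23574 -0.65634 1.34905 rad/s, tip=-0.49615 0.29200 0.11860 m, u=-27.90769 -11.84679 -6.71930 3.61756 N·m.
t=1.65000 s (step 110): theta=1.00208 -0.15951 0.97048 2.43123 rad, qdot=2.10942 -0.27495 -0.54349 1.25488 rad/s, tip=-0.47974 0.33316 0.06815 m, u=-31.25512 -12.22629 -6.37821 4.50625 N·m.
t=1.72500 s (step 115): theta=1.15134 -0.18105 0.93452 2.52298 rad, qdot=1.87286 -0.29720 -0.41359 1.19616 rad/s, tip=-0.46118 0.36538 0.02473 m, u=-33.04025 -12.27885 -6.01409 5.09405 N·m.
t=1.80000 s (step 120): theta=1.28346 -0.20357 0.90858 2.61150 rad, qdot=1.65498 -0.29958 -0.27846 1.16863 rad/s, tip=-0.44242 0.38981 -0.01103 m.


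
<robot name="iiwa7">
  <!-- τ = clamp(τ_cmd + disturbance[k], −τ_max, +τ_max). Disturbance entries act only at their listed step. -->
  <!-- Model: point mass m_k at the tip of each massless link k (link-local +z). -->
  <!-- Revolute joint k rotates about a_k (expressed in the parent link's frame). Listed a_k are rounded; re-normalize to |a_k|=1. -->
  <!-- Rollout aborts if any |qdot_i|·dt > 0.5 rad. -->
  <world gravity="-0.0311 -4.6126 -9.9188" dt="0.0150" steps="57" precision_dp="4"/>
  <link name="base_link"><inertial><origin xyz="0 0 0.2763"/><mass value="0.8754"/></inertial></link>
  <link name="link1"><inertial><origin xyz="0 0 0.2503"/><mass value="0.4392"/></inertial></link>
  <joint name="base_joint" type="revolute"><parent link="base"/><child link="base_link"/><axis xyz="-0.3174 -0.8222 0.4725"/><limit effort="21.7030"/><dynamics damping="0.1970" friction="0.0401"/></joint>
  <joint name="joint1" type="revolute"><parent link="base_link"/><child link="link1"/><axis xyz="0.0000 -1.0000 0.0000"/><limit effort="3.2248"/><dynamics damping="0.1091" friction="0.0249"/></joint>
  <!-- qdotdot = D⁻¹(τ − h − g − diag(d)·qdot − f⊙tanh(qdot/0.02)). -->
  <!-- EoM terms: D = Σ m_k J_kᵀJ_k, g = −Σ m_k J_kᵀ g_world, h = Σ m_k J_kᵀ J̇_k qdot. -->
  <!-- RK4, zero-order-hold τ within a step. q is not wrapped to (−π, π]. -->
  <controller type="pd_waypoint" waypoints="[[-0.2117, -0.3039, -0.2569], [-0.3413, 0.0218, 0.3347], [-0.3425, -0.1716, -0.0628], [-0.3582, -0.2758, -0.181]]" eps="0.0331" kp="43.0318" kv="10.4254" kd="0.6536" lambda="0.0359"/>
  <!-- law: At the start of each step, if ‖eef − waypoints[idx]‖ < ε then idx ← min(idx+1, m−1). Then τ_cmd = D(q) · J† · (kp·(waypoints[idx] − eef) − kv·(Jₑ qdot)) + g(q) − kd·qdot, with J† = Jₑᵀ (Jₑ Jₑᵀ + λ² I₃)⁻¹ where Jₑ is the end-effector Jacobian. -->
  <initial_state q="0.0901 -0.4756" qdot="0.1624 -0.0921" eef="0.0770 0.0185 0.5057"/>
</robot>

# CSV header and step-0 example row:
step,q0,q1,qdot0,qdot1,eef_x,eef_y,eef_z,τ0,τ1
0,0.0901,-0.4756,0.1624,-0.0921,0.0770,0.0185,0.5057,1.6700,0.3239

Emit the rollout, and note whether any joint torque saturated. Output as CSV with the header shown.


step,q0,q1,qdot0,qdot1,eef_x,eef_y,eef_z,τ0,τ1
1,0.0938,-0.4792,0.3309,-0.3853,0.0762,0.0192,0.5055,1.4580,0.5163
2,0.0992,-0.4850,0.3903,-0.3874,0.0753,0.0203,0.5052,1.3527,0.4854
3,0.1055,-0.4909,0.4407,-0.3916,0.0740,0.0216,0.5050,1.2685,0.4612
4,0.1124,-0.4968,0.4848,-0.3981,0.0724,0.0230,0.5048,1.1997,0.4424
5,0.1200,-0.5028,0.5245,-0.4065,0.0705,0.0245,0.5046,1.1420,0.4278
6,0.1281,-0.5090,0.5610,-0.4162,0.0685,0.0261,0.5044,1.0923,0.4162
7,0.1368,-0.5153,0.5953,-0.4271,0.0662,0.0278,0.5042,1.0482,0.4068
8,0.1459,-0.5218,0.6283,-0.4388,0.0638,0.0296,0.5039,1.0080,0.3990
9,0.1556,-0.5285,0.6604,-0.4513,0.0612,0.0315,0.5037,0.9703,0.3923
10,0.1657,-0.5353,0.6921,-0.4644,0.0584,0.0335,0.5034,0.9341,0.3865
11,0.1763,-0.5424,0.7238,-0.4779,0.0555,0.0356,0.5031,0.8985,0.3813
12,0.1874,-0.5496,0.7556,-0.4919,0.0524,0.0377,0.5028,0.8630,0.3764
13,0.1990,-0.5571,0.7878,-0.5062,0.0491,0.0400,0.5024,0.8270,0.3717
14,0.2111,-0.5648,0.8204,-0.5207,0.0457,0.0423,0.5019,0.7903,0.3671
15,0.2236,-0.5727,0.8536,-0.5355,0.0421,0.0446,0.5015,0.7525,0.3625
16,0.2367,-0.5809,0.8875,-0.5505,0.0383,0.0471,0.5009,0.7134,0.3578
17,0.2502,-0.5892,0.9222,-0.5656,0.0343,0.0496,0.5003,0.6727,0.3530
18,0.2643,-0.5978,0.9576,-0.5808,0.0302,0.0522,0.4997,0.6305,0.3481
19,0.2789,-0.6066,0.9938,-0.5960,0.0258,0.0549,0.4989,0.5864,0.3429
20,0.2941,-0.6157,1.0308,-0.6113,0.0213,0.0576,0.4981,0.5404,0.3375
21,0.3098,-0.6249,1.0686,-0.6266,0.0166,0.0604,0.4972,0.4924,0.3318
22,0.3261,-0.6344,1.1073,-0.6417,0.0117,0.0633,0.4962,0.4423,0.3259
23,0.3430,-0.6442,1.1468,-0.6568,0.0065,0.0663,0.4951,0.3900,0.3196
24,0.3605,-0.6541,1.1872,-0.6717,0.0012,0.0693,0.4939,0.3354,0.3129
25,0.3786,-0.6643,1.2284,-0.6864,-0.0044,0.0723,0.4926,0.2786,0.3060
26,0.3974,-0.6747,1.2704,-0.7008,-0.0102,0.0754,0.4911,0.2193,0.2986
27,0.4167,-0.6853,1.3132,-0.7150,-0.0163,0.0786,0.4895,0.1577,0.2908
28,0.4368,-0.6961,1.3568,-0.7287,-0.0225,0.0818,0.4878,0.0936,0.2826
29,0.4574,-0.7071,1.4012,-0.7420,-0.0290,0.0851,0.4859,0.0270,0.2740
30,0.4788,-0.7184,1.4464,-0.7548,-0.0358,0.0883,0.4838,-0.0422,0.2648
31,0.5008,-0.7298,1.4922,-0.7670,-0.0428,0.0917,0.4815,-0.1139,0.2552
32,0.5235,-0.7413,1.5388,-0.7785,-0.0500,0.0950,0.4790,-0.1881,0.2450
33,0.5469,-0.7531,1.5859,-0.7894,-0.0575,0.0983,0.4764,-0.2650,0.2343
34,0.5711,-0.7650,1.6337,-0.7994,-0.0653,0.1017,0.4735,-0.3444,0.2230
35,0.5959,-0.7770,1.6821,-0.8085,-0.0733,0.1050,0.4703,-0.4263,0.2111
36,0.6215,-0.7892,1.7309,-0.8167,-0.0816,0.1083,0.4669,-0.5108,0.1986
37,0.6478,-0.8015,1.7803,-0.8237,-0.0901,0.1116,0.4633,-0.5978,0.1854
38,0.6749,-0.8139,1.8300,-0.8297,-0.0989,0.1148,0.4594,-0.6872,0.1714
39,0.7027,-0.8264,1.8800,-0.8343,-0.1079,0.1180,0.4551,-0.7790,0.1567
40,0.7313,-0.8389,1.9302,-0.8376,-0.1172,0.1211,0.4506,-0.8731,0.1413
41,0.7606,-0.8515,1.9806,-0.8395,-0.1267,0.1242,0.4457,-0.9694,0.1250
42,0.7906,-0.8640,2.0311,-0.8398,-0.1364,0.1271,0.4405,-1.0678,0.1079
43,0.8215,-0.8766,2.0815,-0.8385,-0.1464,0.1299,0.4349,-1.1683,0.0899
44,0.8531,-0.8892,2.1318,-0.8355,-0.1565,0.1326,0.4290,-1.2706,0.0710
45,0.8854,-0.9017,2.1818,-0.8306,-0.1669,0.1351,0.4227,-1.3746,0.0512
46,0.9185,-0.9141,2.2314,-0.8238,-0.1775,0.1375,0.4160,-1.4801,0.0303
47,0.9523,-0.9263,2.2805,-0.8150,-0.1882,0.1397,0.4088,-1.5869,0.0084
48,0.9869,-0.9385,2.3288,-0.8041,-0.1991,0.1416,0.4013,-1.6949,-0.0145
49,1.0221,-0.9504,2.3764,-0.7911,-0.2101,0.1434,0.3933,-1.8038,-0.0385
50,1.0581,-0.9622,2.4229,-0.7759,-0.2213,0.1449,0.3849,-1.9133,-0.0636
51,1.0948,-0.9737,2.4682,-0.7584,-0.2325,0.1461,0.3760,-2.0232,-0.0898
52,1.1321,-0.9849,2.5121,-0.7387,-0.2438,0.1470,0.3666,-2.1333,-0.1171
53,1.1701,-0.9959,2.5544,-0.7167,-0.2551,0.1476,0.3568,-2.2431,-0.1455
54,1.2087,-1.0064,2.5950,-0.6923,-0.2664,0.1479,0.3466,-2.3524,-0.1750
55,1.2479,-1.0166,2.6335,-0.6657,-0.2777,0.1479,0.3358,-2.4609,-0.2056
56,1.2877,-1.0264,2.6698,-0.6369,-0.2890,0.1475,0.3246,-2.5682,-0.2373
57,1.3280,-1.0357,2.7037,-0.6059,-0.3001,0.1467,0.3129,,
# any joint saturated: no


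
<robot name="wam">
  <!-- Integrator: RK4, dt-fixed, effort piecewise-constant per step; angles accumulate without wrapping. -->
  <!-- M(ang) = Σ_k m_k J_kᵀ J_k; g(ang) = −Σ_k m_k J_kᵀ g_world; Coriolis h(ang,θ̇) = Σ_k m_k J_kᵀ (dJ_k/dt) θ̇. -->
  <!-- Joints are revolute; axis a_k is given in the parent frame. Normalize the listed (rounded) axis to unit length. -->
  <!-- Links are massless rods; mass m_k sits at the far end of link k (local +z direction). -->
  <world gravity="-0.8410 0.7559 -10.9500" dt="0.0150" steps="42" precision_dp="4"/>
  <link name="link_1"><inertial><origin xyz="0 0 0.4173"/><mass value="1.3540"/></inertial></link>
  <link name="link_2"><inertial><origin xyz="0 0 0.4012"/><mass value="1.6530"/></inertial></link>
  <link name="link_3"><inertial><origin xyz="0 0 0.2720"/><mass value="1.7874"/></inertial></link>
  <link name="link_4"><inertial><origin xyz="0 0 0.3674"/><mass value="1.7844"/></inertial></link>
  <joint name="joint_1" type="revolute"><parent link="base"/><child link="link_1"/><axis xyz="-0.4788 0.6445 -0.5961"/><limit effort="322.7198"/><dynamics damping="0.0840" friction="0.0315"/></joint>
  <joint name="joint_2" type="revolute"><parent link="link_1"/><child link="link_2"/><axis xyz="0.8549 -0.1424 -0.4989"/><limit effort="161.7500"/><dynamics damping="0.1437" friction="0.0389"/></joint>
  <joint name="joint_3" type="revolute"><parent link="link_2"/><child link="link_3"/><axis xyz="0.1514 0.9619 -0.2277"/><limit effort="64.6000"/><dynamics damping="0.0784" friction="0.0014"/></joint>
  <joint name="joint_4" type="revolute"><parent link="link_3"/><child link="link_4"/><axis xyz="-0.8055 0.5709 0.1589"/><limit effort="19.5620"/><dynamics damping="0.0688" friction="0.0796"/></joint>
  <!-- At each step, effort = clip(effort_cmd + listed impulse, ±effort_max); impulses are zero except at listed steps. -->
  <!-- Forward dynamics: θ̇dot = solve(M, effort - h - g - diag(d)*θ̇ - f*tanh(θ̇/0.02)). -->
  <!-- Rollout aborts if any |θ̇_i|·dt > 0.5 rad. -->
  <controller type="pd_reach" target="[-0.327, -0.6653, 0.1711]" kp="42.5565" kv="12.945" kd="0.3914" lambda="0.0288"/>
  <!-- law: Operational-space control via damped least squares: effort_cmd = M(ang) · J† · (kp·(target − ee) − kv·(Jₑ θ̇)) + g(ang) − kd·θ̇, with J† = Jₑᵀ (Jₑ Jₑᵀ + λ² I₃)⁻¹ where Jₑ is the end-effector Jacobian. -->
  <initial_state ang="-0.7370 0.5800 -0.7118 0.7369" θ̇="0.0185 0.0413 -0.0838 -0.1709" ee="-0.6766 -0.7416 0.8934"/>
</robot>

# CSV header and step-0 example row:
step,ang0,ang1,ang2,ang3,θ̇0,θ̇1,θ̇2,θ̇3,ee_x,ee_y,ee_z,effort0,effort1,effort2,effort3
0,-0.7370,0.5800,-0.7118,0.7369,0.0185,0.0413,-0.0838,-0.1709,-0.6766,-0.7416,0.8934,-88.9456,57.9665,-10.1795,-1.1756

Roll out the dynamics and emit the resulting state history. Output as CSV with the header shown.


step,ang0,ang1,ang2,ang3,θ̇0,θ̇1,θ̇2,θ̇3,ee_x,ee_y,ee_z,effort0,effort1,effort2,effort3
1,-0.7355,0.5933,-0.7205,0.7490,0.1734,1.7288,-1.0651,1.7739,-0.6756,-0.7417,0.8892,-64.7082,42.4616,-5.3854,-0.8148
2,-0.7327,0.6281,-0.7416,0.7862,0.1923,2.8898,-1.7426,3.1623,-0.6717,-0.7415,0.8790,-43.2708,28.6508,-1.5282,-0.0817
3,-0.7307,0.6765,-0.7710,0.8410,0.0568,3.5458,-2.1709,4.1209,-0.6654,-0.7412,0.8641,-24.0542,16.4776,1.4179,0.7520
4,-0.7317,0.7316,-0.8055,0.9076,-0.1977,3.7853,-2.4376,4.7523,-0.6573,-0.7411,0.8453,-6.9897,5.9719,3.5792,1.5260
5,-0.7370,0.7880,-0.8434,0.9818,-0.5136,3.7280,-2.6188,5.1230,-0.6477,-0.7412,0.8236,7.7719,-2.8343,5.0906,2.1593
6,-0.7471,0.8422,-0.8837,1.0598,-0.8331,3.4963,-2.7600,5.2740,-0.6371,-0.7415,0.7994,20.1163,-9.9605,6.0601,2.6285
7,-0.7618,0.8923,-0.9260,1.1387,-1.1173,3.1853,-2.8793,5.2432,-0.6257,-0.7420,0.7734,30.0607,-15.4864,6.5780,2.9423
8,-0.7803,0.9375,-0.9699,1.2161,-1.3485,2.8546,-2.9802,5.0741,-0.6139,-0.7425,0.7462,37.7722,-19.5625,6.7343,3.1250
9,-0.8019,0.9779,-1.0152,1.2903,-1.5243,2.5359,-3.0623,4.8098,-0.6018,-0.7430,0.7183,43.5265,-22.3940,6.6186,3.2063
10,-0.8257,1.0138,-1.0616,1.3600,-1.6498,2.2436,-3.1248,4.4880,-0.5896,-0.7436,0.6902,47.6444,-24.2082,6.3121,3.2155
11,-0.8511,1.0454,-1.1088,1.4246,-1.7324,1.9830,-3.1679,4.1375,-0.5775,-0.7441,0.6623,50.4409,-25.2245,5.8816,3.1774
12,-0.8774,1.0735,-1.1566,1.4840,-1.7799,1.7547,-3.1925,3.7789,-0.5656,-0.7447,0.6349,52.1966,-25.6363,5.3777,3.1116
13,-0.9043,1.0983,-1.2045,1.5380,-1.7990,1.5575,-3.1998,3.4257,-0.5540,-0.7452,0.6084,53.1482,-25.6044,4.8374,3.0323
14,-0.9312,1.1204,-1.2525,1.5868,-1.7957,1.3891,-3.1916,3.0865,-0.5426,-0.7457,0.5828,53.4877,-25.2574,4.2863,2.9490
15,-0.9580,1.1402,-1.3003,1.6306,-1.7746,1.2469,-3.1699,2.7663,-0.5316,-0.7461,0.5583,53.3679,-24.6953,3.7419,2.8678
16,-0.9844,1.1581,-1.3476,1.6698,-1.7399,1.1280,-3.1367,2.4678,-0.5210,-0.7464,0.5350,52.9086,-23.9940,3.2157,2.7920
17,-1.0101,1.1743,-1.3944,1.7047,-1.6950,1.0295,-3.0941,2.1918,-0.5107,-0.7467,0.5128,52.2028,-23.2098,2.7151,2.7236
18,-1.0352,1.1891,-1.4405,1.7357,-1.6426,0.9488,-3.0442,1.9382,-0.5008,-0.7469,0.4919,51.3223,-22.3838,2.2445,2.6632
19,-1.0594,1.2029,-1.4858,1.7630,-1.5851,0.8832,-2.9888,1.7061,-0.4913,-0.7470,0.4721,50.3223,-21.5453,1.8061,2.6107
20,-1.0827,1.2157,-1.5302,1.7869,-1.5245,0.8302,-2.9294,1.4944,-0.4822,-0.7470,0.4535,49.2451,-20.7148,1.4007,2.5659
21,-1.1051,1.2279,-1.5737,1.8079,-1.4621,0.7877,-2.8674,1.3017,-0.4735,-0.7469,0.4360,48.1229,-19.9058,1.0278,2.5281
22,-1.1265,1.2395,-1.6163,1.8261,-1.3994,0.7537,-2.8038,1.1264,-0.4652,-0.7466,0.4195,46.9802,-19.1271,0.6862,2.4967
23,-1.1471,1.2506,-1.6579,1.8417,-1.3371,0.7265,-2.7391,0.9671,-0.4573,-0.7463,0.4041,45.8353,-18.3839,0.3739,2.4710
24,-1.1667,1.2614,-1.6985,1.8551,-1.2760,0.7048,-2.6739,0.8223,-0.4498,-0.7457,0.3896,44.7021,-17.6790,0.0888,2.4502
25,-1.1854,1.2718,-1.7381,1.8665,-1.2166,0.6874,-2.6084,0.6908,-0.4426,-0.7451,0.3759,43.5909,-17.0134,-0.1716,2.4337
26,-1.2032,1.2820,-1.7768,1.8759,-1.1592,0.6731,-2.5424,0.5713,-0.4359,-0.7443,0.3631,42.5091,-16.3870,-0.4096,2.4205
27,-1.2202,1.2921,-1.8145,1.8836,-1.1041,0.6612,-2.4761,0.4627,-0.4295,-0.7433,0.3511,41.4623,-15.7988,-0.6280,2.4102
28,-1.2363,1.3019,-1.8511,1.8898,-1.0514,0.6510,-2.4091,0.3642,-0.4234,-0.7423,0.3399,40.4544,-15.2474,-0.8291,2.4020
29,-1.2517,1.3116,-1.8868,1.8946,-1.0012,0.6419,-2.3415,0.2749,-0.4176,-0.7410,0.3293,39.4878,-14.7311,-1.0153,2.3953
30,-1.2664,1.3212,-1.9214,1.8981,-0.9534,0.6334,-2.2731,0.1942,-0.4122,-0.7397,0.3194,38.5645,-14.2481,-1.1888,2.3895
31,-1.2804,1.3307,-1.9550,1.9004,-0.9080,0.6250,-2.2037,0.1212,-0.4071,-0.7382,0.3101,37.6853,-13.7965,-1.3515,2.3842
32,-1.2937,1.3400,-1.9876,1.9018,-0.8651,0.6165,-2.1335,0.0557,-0.4023,-0.7367,0.3014,36.8506,-13.3744,-1.5052,2.3789
33,-1.3063,1.3492,-2.0191,1.9021,-0.8246,0.6068,-2.0625,-0.0013,-0.3977,-0.7350,0.2933,36.0580,-12.9822,-1.6502,2.3682
34,-1.3184,1.3582,-2.0495,1.9018,-0.7872,0.5929,-1.9916,-0.0434,-0.3934,-0.7333,0.2856,35.2984,-12.6274,-1.7835,2.3312
35,-1.3300,1.3670,-2.0789,1.9009,-0.7520,0.5773,-1.9201,-0.0797,-0.3892,-0.7315,0.2785,34.5833,-12.2969,-1.9124,2.2938
36,-1.3410,1.3755,-2.1071,1.8994,-0.7187,0.5606,-1.8480,-0.1123,-0.3853,-0.7296,0.2718,33.9134,-11.9870,-2.0385,2.2606
37,-1.3516,1.3838,-2.1343,1.8975,-0.6873,0.5430,-1.7756,-0.1413,-0.3816,-0.7277,0.2655,33.2866,-11.6962,-2.1623,2.2308
38,-1.3616,1.3918,-2.1604,1.8952,-0.6575,0.5245,-1.7032,-0.1666,-0.3780,-0.7258,0.2597,32.7008,-11.4233,-2.2841,2.2039
39,-1.3713,1.3996,-2.1855,1.8925,-0.6293,0.5051,-1.6312,-0.1885,-0.3746,-0.7238,0.2542,32.1537,-11.1671,-2.4039,2.1793
40,-1.3805,1.4070,-2.2094,1.8895,-0.6025,0.4850,-1.5598,-0.2072,-0.3714,-0.7218,0.2491,31.6432,-10.9265,-2.5218,2.1566
41,-1.3894,1.4141,-2.2323,1.8863,-0.5770,0.4642,-1.4894,-0.2227,-0.3684,-0.7199,0.2443,31.1668,-10.7004,-2.6379,2.1356
42,-1.3979,1.4210,-2.2541,1.8828,-0.5527,0.4429,-1.4201,-0.2353,-0.3655,-0.7179,0.2398,,,,


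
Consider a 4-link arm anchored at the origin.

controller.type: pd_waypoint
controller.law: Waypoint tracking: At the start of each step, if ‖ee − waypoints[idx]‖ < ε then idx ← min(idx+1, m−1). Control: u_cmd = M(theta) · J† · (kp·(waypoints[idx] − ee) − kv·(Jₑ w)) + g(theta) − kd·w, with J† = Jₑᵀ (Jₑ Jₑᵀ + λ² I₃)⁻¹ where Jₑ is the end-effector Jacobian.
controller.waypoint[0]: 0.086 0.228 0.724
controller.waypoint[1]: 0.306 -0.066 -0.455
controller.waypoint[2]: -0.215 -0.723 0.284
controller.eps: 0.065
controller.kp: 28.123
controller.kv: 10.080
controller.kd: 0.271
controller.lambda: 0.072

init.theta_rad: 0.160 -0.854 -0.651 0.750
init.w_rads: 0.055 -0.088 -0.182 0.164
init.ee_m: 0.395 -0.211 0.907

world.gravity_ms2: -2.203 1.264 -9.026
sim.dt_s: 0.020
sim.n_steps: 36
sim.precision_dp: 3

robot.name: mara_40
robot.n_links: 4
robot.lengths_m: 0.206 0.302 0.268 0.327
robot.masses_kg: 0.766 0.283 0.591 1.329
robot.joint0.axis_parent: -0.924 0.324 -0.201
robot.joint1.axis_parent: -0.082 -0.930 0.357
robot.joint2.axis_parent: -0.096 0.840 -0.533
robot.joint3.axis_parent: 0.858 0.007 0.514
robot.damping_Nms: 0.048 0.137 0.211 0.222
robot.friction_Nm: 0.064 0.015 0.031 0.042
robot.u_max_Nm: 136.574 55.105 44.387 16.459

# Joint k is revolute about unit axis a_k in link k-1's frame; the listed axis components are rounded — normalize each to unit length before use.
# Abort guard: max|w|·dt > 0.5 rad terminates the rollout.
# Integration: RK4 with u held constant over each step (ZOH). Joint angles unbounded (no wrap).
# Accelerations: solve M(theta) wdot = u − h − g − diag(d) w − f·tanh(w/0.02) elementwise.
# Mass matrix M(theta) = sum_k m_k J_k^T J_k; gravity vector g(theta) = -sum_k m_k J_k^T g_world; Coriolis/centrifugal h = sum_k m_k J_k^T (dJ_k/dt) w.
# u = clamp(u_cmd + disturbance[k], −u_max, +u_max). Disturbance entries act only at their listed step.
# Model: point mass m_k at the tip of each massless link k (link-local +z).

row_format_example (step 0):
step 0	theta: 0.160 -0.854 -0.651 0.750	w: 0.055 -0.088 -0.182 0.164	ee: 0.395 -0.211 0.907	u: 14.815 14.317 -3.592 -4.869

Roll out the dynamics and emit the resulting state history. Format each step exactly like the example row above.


step 1	theta: 0.166 -0.854 -0.661 0.763	w: 0.564 0.082 -0.837 1.107	ee: 0.394 -0.209 0.906	u: 11.591 12.185 -2.824 -4.421
step 2	theta: 0.181 -0.850 -0.681 0.791	w: 0.891 0.284 -1.183 1.648	ee: 0.391 -0.203 0.905	u: 8.628 10.353 -2.258 -3.915
step 3	theta: 0.201 -0.843 -0.707 0.827	w: 1.089 0.497 -1.353 1.934	ee: 0.386 -0.193 0.904	u: 5.967 8.760 -1.827 -3.412
step 4	theta: 0.223 -0.831 -0.734 0.866	w: 1.196 0.704 -1.422 2.058	ee: 0.380 -0.181 0.904	u: 3.619 7.366 -1.486 -2.943
step 5	theta: 0.248 -0.814 -0.763 0.908	w: 1.240 0.897 -1.431 2.083	ee: 0.373 -0.166 0.904	u: 1.575 6.141 -1.209 -2.525
step 6	theta: 0.273 -0.795 -0.791 0.949	w: 1.240 1.073 -1.401 2.052	ee: 0.366 -0.150 0.904	u: -0.186 5.065 -0.980 -2.161
step 7	theta: 0.297 -0.772 -0.818 0.990	w: 1.212 1.228 -1.349 1.988	ee: 0.359 -0.132 0.905	u: -1.691 4.118 -0.786 -1.849
step 8	theta: 0.321 -0.746 -0.845 1.028	w: 1.165 1.361 -1.284 1.910	ee: 0.351 -0.114 0.906	u: -2.967 3.284 -0.620 -1.588
step 9	theta: 0.343 -0.718 -0.869 1.066	w: 1.106 1.473 -1.214 1.828	ee: 0.342 -0.095 0.907	u: -4.039 2.548 -0.473 -1.369
step 10	theta: 0.365 -0.687 -0.893 1.101	w: 1.042 1.563 -1.142 1.748	ee: 0.334 -0.076 0.908	u: -4.932 1.898 -0.343 -1.190
step 11	theta: 0.385 -0.655 -0.915 1.136	w: 0.974 1.634 -1.073 1.675	ee: 0.325 -0.057 0.909	u: -5.668 1.323 -0.226 -1.043
step 12	theta: 0.404 -0.622 -0.936 1.168	w: 0.906 1.687 -1.008 1.609	ee: 0.315 -0.039 0.910	u: -6.268 0.812 -0.119 -0.925
step 13	theta: 0.421 -0.588 -0.955 1.200	w: 0.839 1.723 -0.948 1.553	ee: 0.306 -0.021 0.911	u: -6.749 0.359 -0.022 -0.831
step 14	theta: 0.437 -0.553 -0.974 1.230	w: 0.774 1.744 -0.894 1.505	ee: 0.296 -0.004 0.911	u: -7.128 -0.044 0.067 -0.757
step 15	theta: 0.452 -0.518 -0.991 1.260	w: 0.710 1.753 -0.846 1.466	ee: 0.287 0.013 0.911	u: -7.419 -0.403 0.148 -0.701
step 16	theta: 0.466 -0.483 -1.008 1.289	w: 0.649 1.750 -0.802 1.435	ee: 0.277 0.029 0.911	u: -7.634 -0.723 0.222 -0.660
step 17	theta: 0.478 -0.448 -1.023 1.317	w: 0.590 1.738 -0.763 1.410	ee: 0.267 0.044 0.911	u: -7.786 -1.008 0.289 -0.632
step 18	theta: 0.489 -0.414 -1.038 1.345	w: 0.533 1.717 -0.728 1.392	ee: 0.258 0.058 0.910	u: -7.882 -1.262 0.350 -0.614
step 19	theta: 0.500 -0.380 -1.053 1.373	w: 0.479 1.688 -0.696 1.378	ee: 0.248 0.072 0.909	u: -7.933 -1.490 0.405 -0.606
step 20	theta: 0.509 -0.347 -1.066 1.400	w: 0.426 1.653 -0.668 1.369	ee: 0.239 0.084 0.908	u: -7.944 -1.693 0.454 -0.606
step 21	theta: 0.517 -0.314 -1.079 1.428	w: 0.375 1.613 -0.641 1.364	ee: 0.229 0.096 0.907	u: -7.922 -1.874 0.499 -0.614
step 22	theta: 0.524 -0.282 -1.092 1.455	w: 0.325 1.568 -0.617 1.362	ee: 0.220 0.107 0.905	u: -7.872 -2.037 0.540 -0.627
step 23	theta: 0.530 -0.251 -1.104 1.482	w: 0.278 1.518 -0.594 1.362	ee: 0.211 0.117 0.903	u: -7.799 -2.183 0.577 -0.645
step 24	theta: 0.535 -0.222 -1.116 1.509	w: 0.232 1.465 -0.572 1.364	ee: 0.203 0.126 0.902	u: -7.707 -2.313 0.611 -0.669
step 25	theta: 0.539 -0.193 -1.127 1.536	w: 0.187 1.409 -0.551 1.368	ee: 0.194 0.135 0.900	u: -7.599 -2.430 0.642 -0.695
step 26	theta: 0.542 -0.165 -1.138 1.564	w: 0.144 1.351 -0.531 1.372	ee: 0.186 0.143 0.897	u: -7.477 -2.536 0.670 -0.726
step 27	theta: 0.545 -0.139 -1.148 1.591	w: 0.102 1.290 -0.512 1.376	ee: 0.178 0.150 0.895	u: -7.345 -2.631 0.697 -0.759
step 28	theta: 0.546 -0.114 -1.159 1.619	w: 0.063 1.227 -0.493 1.380	ee: 0.171 0.157 0.893	u: -7.205 -2.716 0.722 -0.794
step 29	theta: 0.547 -0.090 -1.168 1.646	w: 0.025 1.163 -0.475 1.384	ee: 0.164 0.163 0.891	u: -7.058 -2.793 0.745 -0.830
step 30	theta: 0.547 -0.067 -1.178 1.674	w: -0.010 1.096 -0.462 1.383	ee: 0.157 0.169 0.888	u: -6.914 -2.864 0.769 -0.867
step 31	theta: 0.547 -0.046 -1.187 1.701	w: -0.040 1.027 -0.456 1.376	ee: 0.151 0.174 0.886	u: -6.778 -2.929 0.792 -0.905
step 32	theta: 0.546 -0.026 -1.196 1.729	w: -0.070 0.959 -0.443 1.370	ee: 0.145 0.178 0.883	u: -6.642 -2.985 0.812 -0.944
step 33	theta: 0.544 -0.008 -1.205 1.756	w: -0.098 0.893 -0.427 1.364	ee: 0.139 0.182 0.881	u: -6.505 -3.035 0.830 -0.984
step 34	theta: 0.542 0.009 -1.213 1.783	w: -0.124 0.829 -0.409 1.357	ee: 0.133 0.186 0.879	u: -6.367 -3.079 0.846 -1.025
step 35	theta: 0.539 0.025 -1.221 1.810	w: -0.148 0.766 -0.391 1.349	ee: 0.128 0.189 0.876	u: -6.230 -3.116 0.862 -1.065
step 36	theta: 0.536 0.040 -1.229 1.837	w: -0.170 0.704 -0.373 1.339	ee: 0.123 0.192 0.874
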